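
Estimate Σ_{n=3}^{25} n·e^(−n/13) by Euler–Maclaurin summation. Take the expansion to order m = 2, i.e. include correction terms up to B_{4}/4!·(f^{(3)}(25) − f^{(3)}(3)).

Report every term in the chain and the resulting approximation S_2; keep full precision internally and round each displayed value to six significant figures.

The integral term ∫_3^25 x·e^(−x/13) dx = 92.9346.
½[f(3) + f(25)] = ½[2.38177 + 3.65391] = 3.01784.
So far: 95.9524.
Order-1 term: 1/12 · (-0.134914 − 0.610710) = -0.0621353.
After k=1: 95.8903.
Order-2 term: −1/720 · (0.000931357 − 0.0130092) = 1.67748e-05.

S_2 ≈ 95.8903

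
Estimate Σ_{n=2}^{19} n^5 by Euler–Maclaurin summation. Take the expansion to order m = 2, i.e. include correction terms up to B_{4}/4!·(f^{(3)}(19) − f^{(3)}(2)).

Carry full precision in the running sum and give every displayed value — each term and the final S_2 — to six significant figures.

∫_2^19 x^5 dx evaluates to 7.84097e+06.
Boundary: ½(f(2) + f(19)) = ½(32.0000 + 2.47610e+06) = 1.23807e+06.
Integral + boundary = 9.07904e+06.
Correction k=1: B_{2}/2! · (f^{(1)}(19) − f^{(1)}(2)) = 1/12 · (651605 − 80.0000) = 54293.8.
Running total after k=1: 9.13333e+06.
Correction k=2: B_{4}/4! · (f^{(3)}(19) − f^{(3)}(2)) = −1/720 · (21660.0 − 240.000) = -29.7500.

S_2 ≈ 9.13330e+06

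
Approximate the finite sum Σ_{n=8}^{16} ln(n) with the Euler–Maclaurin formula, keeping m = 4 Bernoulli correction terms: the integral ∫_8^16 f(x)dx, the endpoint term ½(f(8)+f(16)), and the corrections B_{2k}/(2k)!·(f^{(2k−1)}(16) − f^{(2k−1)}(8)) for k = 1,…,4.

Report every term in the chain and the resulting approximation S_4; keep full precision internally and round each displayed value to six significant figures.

S_4 ≈ 22.1467

Integral: ∫_8^16 ln(x) dx = 19.7259.
Boundary: ½(f(8) + f(16)) = ½(2.07944 + 2.77259) = 2.42602.
Running total after boundary: 22.1519.
Order-1 term: 1/12 · (0.0625000 − 0.125000) = -0.00520833.
Partial sum through k=1: 22.1467.
Order-2 term: −1/720 · (0.000488281 − 0.00390625) = 4.74718e-06.
Partial sum through k=2: 22.1467.
Order-3 term: 1/30240 · (2.28882e-05 − 0.000732422) = -2.34634e-08.
Partial sum through k=3: 22.1467.
Order-4 term: −1/1209600 · (2.68221e-06 − 0.000343323) = 2.81614e-10.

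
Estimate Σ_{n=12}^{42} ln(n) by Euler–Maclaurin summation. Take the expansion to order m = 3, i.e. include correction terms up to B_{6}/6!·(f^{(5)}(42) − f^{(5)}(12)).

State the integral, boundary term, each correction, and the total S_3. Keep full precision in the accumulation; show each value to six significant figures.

S_3 ≈ 100.270

The integral term ∫_12^42 ln(x) dx = 97.1632.
Boundary: ½(f(12) + f(42)) = ½(2.48491 + 3.73767) = 3.11129.
Running total after boundary: 100.275.
Order-1 term: 1/12 · (0.0238095 − 0.0833333) = -0.00496032.
Partial sum through k=1: 100.270.
Order-2 term: −1/720 · (2.69949e-05 − 0.00115741) = 1.57002e-06.
Partial sum through k=2: 100.270.
Order-3 term: 1/30240 · (1.83639e-07 − 9.64506e-05) = -3.18343e-09.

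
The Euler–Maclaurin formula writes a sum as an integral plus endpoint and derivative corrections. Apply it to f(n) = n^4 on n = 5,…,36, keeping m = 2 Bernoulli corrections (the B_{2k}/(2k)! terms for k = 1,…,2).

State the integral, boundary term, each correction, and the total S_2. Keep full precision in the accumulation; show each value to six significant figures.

∫_5^36 x^4 dx evaluates to 1.20926e+07.
Boundary: ½(f(5) + f(36)) = ½(625.000 + 1.67962e+06) = 840120.
Running total after boundary: 1.29327e+07.
Correction k=1: B_{2}/2! · (f^{(1)}(36) − f^{(1)}(5)) = 1/12 · (186624 − 500.000) = 15510.3.
After k=1: 1.29482e+07.
Correction k=2: B_{4}/4! · (f^{(3)}(36) − f^{(3)}(5)) = −1/720 · (864.000 − 120.000) = -1.03333.

S_2 ≈ 1.29482e+07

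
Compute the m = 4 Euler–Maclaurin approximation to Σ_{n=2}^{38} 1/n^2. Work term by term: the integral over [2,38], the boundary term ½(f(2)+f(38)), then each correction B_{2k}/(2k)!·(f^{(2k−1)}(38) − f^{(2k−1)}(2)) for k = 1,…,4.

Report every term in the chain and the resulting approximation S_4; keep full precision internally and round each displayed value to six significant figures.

S_4 ≈ 0.618940

Integral: ∫_2^38 1/x^2 dx = 0.473684.
½[f(2) + f(38)] = ½[0.250000 + 0.000692521] = 0.125346.
Integral + boundary = 0.599030.
Correction k=1: B_{2}/2! · (f^{(1)}(38) − f^{(1)}(2)) = 1/12 · (-3.64485e-05 − (-0.250000)) = 0.0208303.
Partial sum through k=1: 0.619861.
Correction k=2: B_{4}/4! · (f^{(3)}(38) − f^{(3)}(2)) = −1/720 · (-3.02896e-07 − (-0.750000)) = -0.00104167.
Partial sum through k=2: 0.618819.
Correction k=3: B_{6}/6! · (f^{(5)}(38) − f^{(5)}(2)) = 1/30240 · (-6.29285e-09 − (-5.62500)) = 0.000186012.
Partial sum through k=3: 0.619005.
Correction k=4: B_{8}/8! · (f^{(7)}(38) − f^{(7)}(2)) = −1/1209600 · (-2.44044e-10 − (-78.7500)) = -6.51042e-05.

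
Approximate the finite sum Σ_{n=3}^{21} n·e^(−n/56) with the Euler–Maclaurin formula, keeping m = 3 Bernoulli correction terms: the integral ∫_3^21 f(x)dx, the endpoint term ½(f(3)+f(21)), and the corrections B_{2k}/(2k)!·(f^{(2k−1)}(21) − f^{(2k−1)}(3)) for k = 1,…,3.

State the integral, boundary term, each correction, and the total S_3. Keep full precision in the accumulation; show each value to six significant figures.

S_3 ≈ 176.665

Integral: ∫_3^21 x·e^(−x/56) dx = 168.066.
Endpoint term: (f(3) + f(21))/2 = (2.84351 + 14.4331)/2 = 8.63829.
Running total after boundary: 176.704.
Order-1 term: 1/12 · (0.429556 − 0.897061) = -0.0389588.
Running total after k=1: 176.665.
Order-2 term: −1/720 · (0.000575298 − 0.000890541) = 4.37838e-07.
Running total after k=2: 176.665.
Order-3 term: 1/30240 · (3.23221e-07 − 4.76732e-07) = -5.07641e-12.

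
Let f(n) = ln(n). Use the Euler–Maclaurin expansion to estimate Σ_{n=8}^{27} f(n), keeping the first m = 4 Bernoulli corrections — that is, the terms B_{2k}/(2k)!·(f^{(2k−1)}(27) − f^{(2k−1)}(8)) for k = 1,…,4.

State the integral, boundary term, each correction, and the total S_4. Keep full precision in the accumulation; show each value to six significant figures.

S_4 ≈ 56.0324

Integral: ∫_8^27 ln(x) dx = 53.3521.
Boundary: ½(f(8) + f(27)) = ½(2.07944 + 3.29584) = 2.68764.
So far: 56.0397.
Order-1 term: 1/12 · (0.0370370 − 0.125000) = -0.00733025.
Running total after k=1: 56.0324.
Order-2 term: −1/720 · (0.000101611 − 0.00390625) = 5.28422e-06.
Running total after k=2: 56.0324.
Order-3 term: 1/30240 · (1.67260e-06 − 0.000732422) = -2.41650e-08.
Running total after k=3: 56.0324.
Order-4 term: −1/1209600 · (6.88313e-08 − 0.000343323) = 2.83775e-10.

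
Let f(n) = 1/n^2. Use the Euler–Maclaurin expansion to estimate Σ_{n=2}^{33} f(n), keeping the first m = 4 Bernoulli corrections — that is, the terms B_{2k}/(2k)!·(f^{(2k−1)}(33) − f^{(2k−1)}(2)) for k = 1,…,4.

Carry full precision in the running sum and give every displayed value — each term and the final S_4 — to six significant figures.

S_4 ≈ 0.615064

Integral: ∫_2^33 1/x^2 dx = 0.469697.
Boundary: ½(f(2) + f(33)) = ½(0.250000 + 0.000918274) = 0.125459.
Running total after boundary: 0.595156.
k=1: B_{2}/(2)! × [f^{(1)}(33) − f^{(1)}(2)] = 1/12 × (-5.56529e-05 − (-0.250000)) = 0.0208287.
Partial sum through k=1: 0.615985.
k=2: B_{4}/(4)! × [f^{(3)}(33) − f^{(3)}(2)] = −1/720 × (-6.13256e-07 − (-0.750000)) = -0.00104167.
Partial sum through k=2: 0.614943.
k=3: B_{6}/(6)! × [f^{(5)}(33) − f^{(5)}(2)] = 1/30240 × (-1.68941e-08 − (-5.62500)) = 0.000186012.
Partial sum through k=3: 0.615129.
k=4: B_{8}/(8)! × [f^{(7)}(33) − f^{(7)}(2)] = −1/1209600 × (-8.68750e-10 − (-78.7500)) = -6.51042e-05.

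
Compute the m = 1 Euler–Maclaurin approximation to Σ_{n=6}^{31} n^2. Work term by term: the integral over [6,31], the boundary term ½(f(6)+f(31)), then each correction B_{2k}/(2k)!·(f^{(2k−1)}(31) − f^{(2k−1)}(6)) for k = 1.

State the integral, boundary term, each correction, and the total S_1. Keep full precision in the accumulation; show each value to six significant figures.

S_1 ≈ 10361.0

∫_6^31 x^2 dx evaluates to 9858.33.
Endpoint term: (f(6) + f(31))/2 = (36.0000 + 961.000)/2 = 498.500.
Running total after boundary: 10356.8.
Correction k=1: B_{2}/2! · (f^{(1)}(31) − f^{(1)}(6)) = 1/12 · (62.0000 − 12.0000) = 4.16667.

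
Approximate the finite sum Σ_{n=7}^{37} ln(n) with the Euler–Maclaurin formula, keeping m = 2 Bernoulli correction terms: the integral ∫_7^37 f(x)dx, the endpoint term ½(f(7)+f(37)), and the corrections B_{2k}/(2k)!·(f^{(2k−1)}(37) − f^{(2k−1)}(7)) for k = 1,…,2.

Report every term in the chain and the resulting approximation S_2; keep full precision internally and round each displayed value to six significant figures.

Integral: ∫_7^37 ln(x) dx = 89.9826.
Boundary: ½(f(7) + f(37)) = ½(1.94591 + 3.61092) = 2.77841.
Integral + boundary = 92.7610.
Order-1 term: 1/12 · (0.0270270 − 0.142857) = -0.00965251.
After k=1: 92.7514.
Order-2 term: −1/720 · (3.94843e-05 − 0.00583090) = 8.04364e-06.

S_2 ≈ 92.7514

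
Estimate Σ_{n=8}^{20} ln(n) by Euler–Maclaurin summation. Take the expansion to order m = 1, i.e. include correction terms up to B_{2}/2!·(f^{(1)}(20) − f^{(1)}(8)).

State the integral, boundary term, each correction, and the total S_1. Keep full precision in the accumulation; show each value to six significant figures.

S_1 ≈ 33.8105

The integral term ∫_8^20 ln(x) dx = 31.2791.
½[f(8) + f(20)] = ½[2.07944 + 2.99573] = 2.53759.
Running total after boundary: 33.8167.
k=1: B_{2}/(2)! × [f^{(1)}(20) − f^{(1)}(8)] = 1/12 × (0.0500000 − 0.125000) = -0.00625000.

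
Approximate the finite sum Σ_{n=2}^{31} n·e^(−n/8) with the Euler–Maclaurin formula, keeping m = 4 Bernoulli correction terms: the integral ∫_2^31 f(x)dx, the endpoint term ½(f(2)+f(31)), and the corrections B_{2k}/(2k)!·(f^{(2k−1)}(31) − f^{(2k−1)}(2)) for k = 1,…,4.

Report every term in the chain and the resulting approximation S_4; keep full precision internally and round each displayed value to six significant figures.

S_4 ≈ 56.8756

∫_2^31 x·e^(−x/8) dx evaluates to 55.8287.
Endpoint term: (f(2) + f(31))/2 = (1.55760 + 0.643384)/2 = 1.10049.
Integral + boundary = 56.9292.
Correction k=1: B_{2}/2! · (f^{(1)}(31) − f^{(1)}(2)) = 1/12 · (-0.0596687 − 0.584101) = -0.0536474.
Running total after k=1: 56.8756.
Correction k=2: B_{4}/4! · (f^{(3)}(31) − f^{(3)}(2)) = −1/720 · (-0.000283751 − 0.0334641) = 4.68720e-05.
Running total after k=2: 56.8756.
Correction k=3: B_{6}/6! · (f^{(5)}(31) − f^{(5)}(2)) = 1/30240 · (5.70035e-06 − 0.000903150) = -2.96776e-08.
Running total after k=3: 56.8756.
Correction k=4: B_{8}/8! · (f^{(7)}(31) − f^{(7)}(2)) = −1/1209600 · (2.47411e-07 − 2.00535e-05) = 1.63741e-11.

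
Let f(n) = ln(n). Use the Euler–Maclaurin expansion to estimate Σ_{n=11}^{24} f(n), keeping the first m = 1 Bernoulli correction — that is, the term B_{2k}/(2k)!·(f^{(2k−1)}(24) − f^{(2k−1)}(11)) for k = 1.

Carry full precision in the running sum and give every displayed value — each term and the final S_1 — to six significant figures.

S_1 ≈ 39.6803

∫_11^24 ln(x) dx evaluates to 36.8964.
Boundary: ½(f(11) + f(24)) = ½(2.39790 + 3.17805) = 2.78797.
So far: 39.6844.
Correction k=1: B_{2}/2! · (f^{(1)}(24) − f^{(1)}(11)) = 1/12 · (0.0416667 − 0.0909091) = -0.00410354.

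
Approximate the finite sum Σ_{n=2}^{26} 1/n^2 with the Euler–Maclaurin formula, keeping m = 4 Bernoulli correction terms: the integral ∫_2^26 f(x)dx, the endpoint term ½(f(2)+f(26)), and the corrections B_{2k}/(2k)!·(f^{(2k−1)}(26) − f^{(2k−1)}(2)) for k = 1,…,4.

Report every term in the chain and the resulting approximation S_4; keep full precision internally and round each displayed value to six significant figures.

S_4 ≈ 0.607181

The integral term ∫_2^26 1/x^2 dx = 0.461538.
Boundary: ½(f(2) + f(26)) = ½(0.250000 + 0.00147929) = 0.125740.
Integral + boundary = 0.587278.
Correction k=1: B_{2}/2! · (f^{(1)}(26) − f^{(1)}(2)) = 1/12 · (-0.000113792 − (-0.250000)) = 0.0208239.
Partial sum through k=1: 0.608102.
Correction k=2: B_{4}/4! · (f^{(3)}(26) − f^{(3)}(2)) = −1/720 · (-2.01997e-06 − (-0.750000)) = -0.00104166.
Partial sum through k=2: 0.607060.
Correction k=3: B_{6}/6! · (f^{(5)}(26) − f^{(5)}(2)) = 1/30240 · (-8.96436e-08 − (-5.62500)) = 0.000186012.
Partial sum through k=3: 0.607246.
Correction k=4: B_{8}/8! · (f^{(7)}(26) − f^{(7)}(2)) = −1/1209600 · (-7.42609e-09 − (-78.7500)) = -6.51042e-05.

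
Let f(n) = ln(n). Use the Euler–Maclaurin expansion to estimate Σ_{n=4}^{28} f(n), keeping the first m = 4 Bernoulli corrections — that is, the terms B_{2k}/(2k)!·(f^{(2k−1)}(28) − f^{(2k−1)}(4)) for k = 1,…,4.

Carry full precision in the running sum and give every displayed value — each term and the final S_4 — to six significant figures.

Integral: ∫_4^28 ln(x) dx = 63.7565.
½[f(4) + f(28)] = ½[1.38629 + 3.33220] = 2.35925.
Integral + boundary = 66.1158.
k=1: B_{2}/(2)! × [f^{(1)}(28) − f^{(1)}(4)] = 1/12 × (0.0357143 − 0.250000) = -0.0178571.
After k=1: 66.0979.
k=2: B_{4}/(4)! × [f^{(3)}(28) − f^{(3)}(4)] = −1/720 × (9.11079e-05 − 0.0312500) = 4.32762e-05.
After k=2: 66.0980.
k=3: B_{6}/(6)! × [f^{(5)}(28) − f^{(5)}(4)] = 1/30240 × (1.39451e-06 − 0.0234375) = -7.75003e-07.
After k=3: 66.0980.
k=4: B_{8}/(8)! × [f^{(7)}(28) − f^{(7)}(4)] = −1/1209600 × (5.33613e-08 − 0.0439453) = 3.63304e-08.

S_4 ≈ 66.0980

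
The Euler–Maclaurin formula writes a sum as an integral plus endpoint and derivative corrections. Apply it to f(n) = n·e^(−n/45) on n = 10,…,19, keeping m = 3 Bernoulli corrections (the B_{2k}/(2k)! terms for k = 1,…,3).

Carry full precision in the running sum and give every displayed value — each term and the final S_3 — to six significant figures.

∫_10^19 x·e^(−x/45) dx evaluates to 93.7307.
Endpoint term: (f(10) + f(19))/2 = (8.00737 + 12.4562)/2 = 10.2318.
Integral + boundary = 103.962.
Order-1 term: 1/12 · (0.378784 − 0.622796) = -0.0203343.
After k=1: 103.942.
Order-2 term: −1/720 · (0.000834549 − 0.00109841) = 3.66467e-07.
After k=2: 103.942.
Order-3 term: 1/30240 · (7.31873e-07 − 9.32966e-07) = -6.64991e-12.

S_3 ≈ 103.942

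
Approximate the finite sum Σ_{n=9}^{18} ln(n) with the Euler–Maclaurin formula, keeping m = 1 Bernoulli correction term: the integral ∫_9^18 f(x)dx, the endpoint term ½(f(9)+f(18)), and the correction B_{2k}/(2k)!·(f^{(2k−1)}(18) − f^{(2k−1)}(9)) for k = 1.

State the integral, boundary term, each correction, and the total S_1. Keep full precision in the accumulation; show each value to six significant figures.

S_1 ≈ 25.7908

The integral term ∫_9^18 ln(x) dx = 23.2517.
½[f(9) + f(18)] = ½[2.19722 + 2.89037] = 2.54380.
Integral + boundary = 25.7955.
k=1: B_{2}/(2)! × [f^{(1)}(18) − f^{(1)}(9)] = 1/12 × (0.0555556 − 0.111111) = -0.00462963.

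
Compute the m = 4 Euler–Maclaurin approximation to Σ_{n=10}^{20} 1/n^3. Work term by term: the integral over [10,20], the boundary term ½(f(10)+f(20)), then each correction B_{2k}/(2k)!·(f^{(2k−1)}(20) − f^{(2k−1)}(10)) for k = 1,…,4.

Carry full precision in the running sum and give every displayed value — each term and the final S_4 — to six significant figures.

Integral: ∫_10^20 1/x^3 dx = 0.00375000.
Boundary: ½(f(10) + f(20)) = ½(0.00100000 + 0.000125000) = 0.000562500.
Integral + boundary = 0.00431250.
Order-1 term: 1/12 · (-1.87500e-05 − (-0.000300000)) = 2.34375e-05.
After k=1: 0.00433594.
Order-2 term: −1/720 · (-9.37500e-07 − (-6.00000e-05)) = -8.20312e-08.
After k=2: 0.00433586.
Order-3 term: 1/30240 · (-9.84375e-08 − (-2.52000e-05)) = 8.30078e-10.
After k=3: 0.00433586.
Order-4 term: −1/1209600 · (-1.77188e-08 − (-1.81440e-05)) = -1.49854e-11.

S_4 ≈ 0.00433586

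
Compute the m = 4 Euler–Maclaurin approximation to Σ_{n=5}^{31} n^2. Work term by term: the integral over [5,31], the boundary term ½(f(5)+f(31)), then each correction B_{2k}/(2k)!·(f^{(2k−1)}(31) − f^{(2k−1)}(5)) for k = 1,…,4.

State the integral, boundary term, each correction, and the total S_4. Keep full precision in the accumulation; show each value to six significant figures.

Integral: ∫_5^31 x^2 dx = 9888.67.
Endpoint term: (f(5) + f(31))/2 = (25.0000 + 961.000)/2 = 493.000.
Running total after boundary: 10381.7.
Correction k=1: B_{2}/2! · (f^{(1)}(31) − f^{(1)}(5)) = 1/12 · (62.0000 − 10.0000) = 4.33333.
Partial sum through k=1: 10386.0.
Correction k=2: B_{4}/4! · (f^{(3)}(31) − f^{(3)}(5)) = −1/720 · (0.00000 − 0.00000) = 0.00000.
Partial sum through k=2: 10386.0.
Correction k=3: B_{6}/6! · (f^{(5)}(31) − f^{(5)}(5)) = 1/30240 · (0.00000 − 0.00000) = 0.00000.
Partial sum through k=3: 10386.0.
Correction k=4: B_{8}/8! · (f^{(7)}(31) − f^{(7)}(5)) = −1/1209600 · (0.00000 − 0.00000) = 0.00000.

S_4 ≈ 10386.0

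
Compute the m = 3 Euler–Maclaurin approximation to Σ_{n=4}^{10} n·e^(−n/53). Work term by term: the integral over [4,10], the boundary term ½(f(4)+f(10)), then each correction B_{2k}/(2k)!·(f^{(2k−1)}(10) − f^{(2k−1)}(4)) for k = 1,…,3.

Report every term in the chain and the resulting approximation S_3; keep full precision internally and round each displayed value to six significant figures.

Integral: ∫_4^10 x·e^(−x/53) dx = 36.5255.
Boundary: ½(f(4) + f(10)) = ½(3.70922 + 8.28052) = 5.99487.
Integral + boundary = 42.5204.
Order-1 term: 1/12 · (0.671816 − 0.857321) = -0.0154587.
Running total after k=1: 42.5049.
Order-2 term: −1/720 · (0.000828736 − 0.000965444) = 1.89872e-07.
Running total after k=2: 42.5049.
Order-3 term: 1/30240 · (5.04915e-07 − 5.78741e-07) = -2.44133e-12.

S_3 ≈ 42.5049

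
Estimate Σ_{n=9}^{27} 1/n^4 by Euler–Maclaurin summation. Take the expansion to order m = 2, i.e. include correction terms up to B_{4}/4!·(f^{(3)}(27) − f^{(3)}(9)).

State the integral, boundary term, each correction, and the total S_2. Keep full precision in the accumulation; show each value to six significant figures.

S_2 ≈ 0.000523048

The integral term ∫_9^27 1/x^4 dx = 0.000440312.
Endpoint term: (f(9) + f(27))/2 = (0.000152416 + 1.88168e-06)/2 = 7.71487e-05.
Running total after boundary: 0.000517461.
Correction k=1: B_{2}/2! · (f^{(1)}(27) − f^{(1)}(9)) = 1/12 · (-2.78767e-07 − (-6.77404e-05)) = 5.62180e-06.
After k=1: 0.000523083.
Correction k=2: B_{4}/4! · (f^{(3)}(27) − f^{(3)}(9)) = −1/720 · (-1.14719e-08 − (-2.50890e-05)) = -3.48299e-08.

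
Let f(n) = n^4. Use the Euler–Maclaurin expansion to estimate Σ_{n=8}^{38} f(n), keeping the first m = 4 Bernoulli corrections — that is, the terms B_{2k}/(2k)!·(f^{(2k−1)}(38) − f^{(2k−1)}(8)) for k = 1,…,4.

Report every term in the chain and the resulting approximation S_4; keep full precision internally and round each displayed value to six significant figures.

S_4 ≈ 1.69032e+07

∫_8^38 x^4 dx evaluates to 1.58405e+07.
Boundary: ½(f(8) + f(38)) = ½(4096.00 + 2.08514e+06) = 1.04462e+06.
Integral + boundary = 1.68851e+07.
k=1: B_{2}/(2)! × [f^{(1)}(38) − f^{(1)}(8)] = 1/12 × (219488 − 2048.00) = 18120.0.
Running total after k=1: 1.69032e+07.
k=2: B_{4}/(4)! × [f^{(3)}(38) − f^{(3)}(8)] = −1/720 × (912.000 − 192.000) = -1.00000.
Running total after k=2: 1.69032e+07.
k=3: B_{6}/(6)! × [f^{(5)}(38) − f^{(5)}(8)] = 1/30240 × (0.00000 − 0.00000) = 0.00000.
Running total after k=3: 1.69032e+07.
k=4: B_{8}/(8)! × [f^{(7)}(38) − f^{(7)}(8)] = −1/1209600 × (0.00000 − 0.00000) = 0.00000.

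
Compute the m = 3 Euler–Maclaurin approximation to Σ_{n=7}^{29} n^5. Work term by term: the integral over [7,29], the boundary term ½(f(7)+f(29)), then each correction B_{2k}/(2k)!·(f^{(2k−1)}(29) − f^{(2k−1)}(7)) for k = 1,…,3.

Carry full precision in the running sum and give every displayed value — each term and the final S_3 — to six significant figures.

The integral term ∫_7^29 x^5 dx = 9.91176e+07.
Endpoint term: (f(7) + f(29))/2 = (16807.0 + 2.05111e+07)/2 = 1.02640e+07.
So far: 1.09382e+08.
k=1: B_{2}/(2)! × [f^{(1)}(29) − f^{(1)}(7)] = 1/12 × (3.53640e+06 − 12005.0) = 293700.
Running total after k=1: 1.09675e+08.
k=2: B_{4}/(4)! × [f^{(3)}(29) − f^{(3)}(7)] = −1/720 × (50460.0 − 2940.00) = -66.0000.
Running total after k=2: 1.09675e+08.
k=3: B_{6}/(6)! × [f^{(5)}(29) − f^{(5)}(7)] = 1/30240 × (120.000 − 120.000) = 0.00000.

S_3 ≈ 1.09675e+08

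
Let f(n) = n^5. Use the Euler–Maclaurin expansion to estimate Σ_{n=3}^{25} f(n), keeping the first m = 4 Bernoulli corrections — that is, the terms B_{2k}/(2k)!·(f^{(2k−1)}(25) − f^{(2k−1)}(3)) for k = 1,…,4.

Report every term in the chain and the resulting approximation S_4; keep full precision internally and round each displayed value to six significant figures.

∫_3^25 x^5 dx evaluates to 4.06900e+07.
Endpoint term: (f(3) + f(25))/2 = (243.000 + 9.76562e+06)/2 = 4.88293e+06.
Integral + boundary = 4.55729e+07.
k=1: B_{2}/(2)! × [f^{(1)}(25) − f^{(1)}(3)] = 1/12 × (1.95312e+06 − 405.000) = 162727.
Partial sum through k=1: 4.57356e+07.
k=2: B_{4}/(4)! × [f^{(3)}(25) − f^{(3)}(3)] = −1/720 × (37500.0 − 540.000) = -51.3333.
Partial sum through k=2: 4.57356e+07.
k=3: B_{6}/(6)! × [f^{(5)}(25) − f^{(5)}(3)] = 1/30240 × (120.000 − 120.000) = 0.00000.
Partial sum through k=3: 4.57356e+07.
k=4: B_{8}/(8)! × [f^{(7)}(25) − f^{(7)}(3)] = −1/1209600 × (0.00000 − 0.00000) = 0.00000.

S_4 ≈ 4.57356e+07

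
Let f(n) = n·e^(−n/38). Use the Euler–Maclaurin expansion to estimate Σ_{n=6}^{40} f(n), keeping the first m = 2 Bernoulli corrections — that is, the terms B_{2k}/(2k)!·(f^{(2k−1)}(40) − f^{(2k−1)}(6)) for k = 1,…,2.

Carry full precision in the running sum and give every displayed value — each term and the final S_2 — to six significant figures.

S_2 ≈ 402.778

∫_6^40 x·e^(−x/38) dx evaluates to 393.298.
Endpoint term: (f(6) + f(40))/2 = (5.12364 + 13.9607)/2 = 9.54218.
Running total after boundary: 402.840.
Correction k=1: B_{2}/2! · (f^{(1)}(40) − f^{(1)}(6)) = 1/12 · (-0.0183694 − 0.719107) = -0.0614564.
Partial sum through k=1: 402.778.
Correction k=2: B_{4}/4! · (f^{(3)}(40) − f^{(3)}(6)) = −1/720 · (0.000470683 − 0.00168074) = 1.68063e-06.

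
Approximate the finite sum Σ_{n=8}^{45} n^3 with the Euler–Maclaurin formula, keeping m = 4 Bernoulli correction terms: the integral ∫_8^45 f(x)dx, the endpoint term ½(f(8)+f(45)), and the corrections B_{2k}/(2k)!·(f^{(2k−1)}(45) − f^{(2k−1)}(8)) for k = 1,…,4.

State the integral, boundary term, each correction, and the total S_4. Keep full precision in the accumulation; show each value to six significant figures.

Integral: ∫_8^45 x^3 dx = 1.02413e+06.
Boundary: ½(f(8) + f(45)) = ½(512.000 + 91125.0) = 45818.5.
Running total after boundary: 1.06995e+06.
k=1: B_{2}/(2)! × [f^{(1)}(45) − f^{(1)}(8)] = 1/12 × (6075.00 − 192.000) = 490.250.
After k=1: 1.07044e+06.
k=2: B_{4}/(4)! × [f^{(3)}(45) − f^{(3)}(8)] = −1/720 × (6.00000 − 6.00000) = 0.00000.
After k=2: 1.07044e+06.
k=3: B_{6}/(6)! × [f^{(5)}(45) − f^{(5)}(8)] = 1/30240 × (0.00000 − 0.00000) = 0.00000.
After k=3: 1.07044e+06.
k=4: B_{8}/(8)! × [f^{(7)}(45) − f^{(7)}(8)] = −1/1209600 × (0.00000 − 0.00000) = 0.00000.

S_4 ≈ 1.07044e+06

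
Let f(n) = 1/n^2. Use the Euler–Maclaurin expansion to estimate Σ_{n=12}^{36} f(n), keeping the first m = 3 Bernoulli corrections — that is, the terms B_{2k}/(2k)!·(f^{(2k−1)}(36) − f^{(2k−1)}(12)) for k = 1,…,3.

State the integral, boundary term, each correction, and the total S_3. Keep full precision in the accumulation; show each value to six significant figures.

S_3 ≈ 0.0595063

Integral: ∫_12^36 1/x^2 dx = 0.0555556.
½[f(12) + f(36)] = ½[0.00694444 + 0.000771605] = 0.00385802.
So far: 0.0594136.
Order-1 term: 1/12 · (-4.28669e-05 − (-0.00115741)) = 9.28784e-05.
Running total after k=1: 0.0595065.
Order-2 term: −1/720 · (-3.96916e-07 − (-9.64506e-05)) = -1.33408e-07.
Running total after k=2: 0.0595063.
Order-3 term: 1/30240 · (-9.18787e-09 − (-2.00939e-05)) = 6.64176e-10.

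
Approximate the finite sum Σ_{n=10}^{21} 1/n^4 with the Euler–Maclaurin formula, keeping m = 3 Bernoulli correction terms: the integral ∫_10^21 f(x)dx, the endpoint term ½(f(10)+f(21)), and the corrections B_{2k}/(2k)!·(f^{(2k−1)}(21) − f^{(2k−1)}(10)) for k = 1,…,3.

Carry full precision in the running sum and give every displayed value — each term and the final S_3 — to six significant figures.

S_3 ≈ 0.000353146

Integral: ∫_10^21 1/x^4 dx = 0.000297340.
Boundary: ½(f(10) + f(21)) = ½(0.000100000 + 5.14189e-06) = 5.25709e-05.
So far: 0.000349911.
Order-1 term: 1/12 · (-9.79408e-07 − (-4.00000e-05)) = 3.25172e-06.
Running total after k=1: 0.000353163.
Order-2 term: −1/720 · (-6.66264e-08 − (-1.20000e-05)) = -1.65741e-08.
Running total after k=2: 0.000353146.
Order-3 term: 1/30240 · (-8.46049e-09 − (-6.72000e-06)) = 2.21942e-10.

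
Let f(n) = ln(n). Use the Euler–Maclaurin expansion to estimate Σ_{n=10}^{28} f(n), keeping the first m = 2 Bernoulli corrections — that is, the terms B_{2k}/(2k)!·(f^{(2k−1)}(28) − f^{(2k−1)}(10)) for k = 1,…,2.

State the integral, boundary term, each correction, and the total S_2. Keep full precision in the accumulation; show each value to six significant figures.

Integral: ∫_10^28 ln(x) dx = 52.2759.
Boundary: ½(f(10) + f(28)) = ½(2.30259 + 3.33220) = 2.81739.
Integral + boundary = 55.0933.
Order-1 term: 1/12 · (0.0357143 − 0.100000) = -0.00535714.
Partial sum through k=1: 55.0879.
Order-2 term: −1/720 · (9.11079e-05 − 0.00200000) = 2.65124e-06.

S_2 ≈ 55.0879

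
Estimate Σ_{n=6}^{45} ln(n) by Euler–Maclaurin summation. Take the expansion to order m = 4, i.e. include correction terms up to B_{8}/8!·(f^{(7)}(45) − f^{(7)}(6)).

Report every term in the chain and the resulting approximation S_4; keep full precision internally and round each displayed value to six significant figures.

Integral: ∫_6^45 ln(x) dx = 121.549.
Endpoint term: (f(6) + f(45))/2 = (1.79176 + 3.80666)/2 = 2.79921.
Integral + boundary = 124.348.
Order-1 term: 1/12 · (0.0222222 − 0.166667) = -0.0120370.
Partial sum through k=1: 124.336.
Order-2 term: −1/720 · (2.19479e-05 − 0.00925926) = 1.28296e-05.
Partial sum through k=2: 124.336.
Order-3 term: 1/30240 · (1.30061e-07 − 0.00308642) = -1.02060e-07.
Partial sum through k=3: 124.336.
Order-4 term: −1/1209600 · (1.92684e-09 − 0.00257202) = 2.12633e-09.

S_4 ≈ 124.336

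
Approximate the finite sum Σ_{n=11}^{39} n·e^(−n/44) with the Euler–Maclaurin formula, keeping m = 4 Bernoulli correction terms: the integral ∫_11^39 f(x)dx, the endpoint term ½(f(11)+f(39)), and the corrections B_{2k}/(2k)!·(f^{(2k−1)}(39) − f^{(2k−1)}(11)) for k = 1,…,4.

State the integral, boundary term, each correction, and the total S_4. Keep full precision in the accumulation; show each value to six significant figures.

Integral: ∫_11^39 x·e^(−x/44) dx = 379.520.
Endpoint term: (f(11) + f(39))/2 = (8.56681 + 16.0739)/2 = 12.3204.
Running total after boundary: 391.840.
k=1: B_{2}/(2)! × [f^{(1)}(39) − f^{(1)}(11)] = 1/12 × (0.0468354 − 0.584101) = -0.0447721.
After k=1: 391.795.
k=2: B_{4}/(4)! × [f^{(3)}(39) − f^{(3)}(11)] = −1/720 × (0.000449968 − 0.00110625) = 9.11504e-07.
After k=2: 391.795.
k=3: B_{6}/(6)! × [f^{(5)}(39) − f^{(5)}(11)] = 1/30240 × (4.52348e-07 − 9.86982e-07) = -1.76797e-11.
After k=3: 391.795.
k=4: B_{8}/(8)! × [f^{(7)}(39) − f^{(7)}(11)] = −1/1209600 × (3.47249e-10 − 7.24459e-10) = 3.11847e-16.

S_4 ≈ 391.795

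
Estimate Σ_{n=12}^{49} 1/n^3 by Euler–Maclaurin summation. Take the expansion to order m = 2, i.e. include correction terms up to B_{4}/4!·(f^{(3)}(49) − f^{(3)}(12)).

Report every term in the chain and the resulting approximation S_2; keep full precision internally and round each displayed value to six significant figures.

S_2 ≈ 0.00356956

Integral: ∫_12^49 1/x^3 dx = 0.00326398.
Boundary: ½(f(12) + f(49)) = ½(0.000578704 + 8.49986e-06) = 0.000293602.
So far: 0.00355758.
k=1: B_{2}/(2)! × [f^{(1)}(49) − f^{(1)}(12)] = 1/12 × (-5.20400e-07 − (-0.000144676)) = 1.20130e-05.
Running total after k=1: 0.00356959.
k=2: B_{4}/(4)! × [f^{(3)}(49) − f^{(3)}(12)] = −1/720 × (-4.33486e-09 − (-2.00939e-05)) = -2.79021e-08.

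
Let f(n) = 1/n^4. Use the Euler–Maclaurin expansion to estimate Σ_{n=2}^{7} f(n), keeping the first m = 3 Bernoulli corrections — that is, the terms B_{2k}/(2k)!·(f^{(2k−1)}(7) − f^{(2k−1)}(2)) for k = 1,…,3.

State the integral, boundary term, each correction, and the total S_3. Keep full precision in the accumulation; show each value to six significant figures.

S_3 ≈ 0.0816821

Integral: ∫_2^7 1/x^4 dx = 0.0406948.
½[f(2) + f(7)] = ½[0.0625000 + 0.000416493] = 0.0314582.
Integral + boundary = 0.0721531.
k=1: B_{2}/(2)! × [f^{(1)}(7) − f^{(1)}(2)] = 1/12 × (-0.000237996 − (-0.125000)) = 0.0103968.
Running total after k=1: 0.0825499.
k=2: B_{4}/(4)! × [f^{(3)}(7) − f^{(3)}(2)] = −1/720 × (-0.000145712 − (-0.937500)) = -0.00130188.
Running total after k=2: 0.0812480.
k=3: B_{6}/(6)! × [f^{(5)}(7) − f^{(5)}(2)] = 1/30240 × (-0.000166528 − (-13.1250)) = 0.000434022.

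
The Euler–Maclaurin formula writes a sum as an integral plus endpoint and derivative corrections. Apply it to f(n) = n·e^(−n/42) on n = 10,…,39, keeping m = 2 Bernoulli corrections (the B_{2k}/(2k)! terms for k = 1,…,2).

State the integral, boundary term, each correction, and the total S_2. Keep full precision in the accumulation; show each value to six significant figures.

The integral term ∫_10^39 x·e^(−x/42) dx = 377.080.
½[f(10) + f(39)] = ½[7.88128 + 15.4096] = 11.6454.
Integral + boundary = 388.726.
k=1: B_{2}/(2)! × [f^{(1)}(39) − f^{(1)}(10)] = 1/12 × (0.0282227 − 0.600478) = -0.0476880.
Partial sum through k=1: 388.678.
k=2: B_{4}/(4)! × [f^{(3)}(39) − f^{(3)}(10)] = −1/720 × (0.000463979 − 0.00123398) = 1.06944e-06.

S_2 ≈ 388.678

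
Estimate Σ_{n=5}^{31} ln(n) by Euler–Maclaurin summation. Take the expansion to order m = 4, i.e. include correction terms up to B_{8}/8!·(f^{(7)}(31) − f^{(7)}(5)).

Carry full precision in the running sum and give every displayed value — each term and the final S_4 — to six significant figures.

S_4 ≈ 74.9142

The integral term ∫_5^31 ln(x) dx = 72.4064.
Endpoint term: (f(5) + f(31))/2 = (1.60944 + 3.43399)/2 = 2.52171.
Integral + boundary = 74.9281.
Correction k=1: B_{2}/2! · (f^{(1)}(31) − f^{(1)}(5)) = 1/12 · (0.0322581 − 0.200000) = -0.0139785.
Partial sum through k=1: 74.9141.
Correction k=2: B_{4}/4! · (f^{(3)}(31) − f^{(3)}(5)) = −1/720 · (6.71344e-05 − 0.0160000) = 2.21290e-05.
Partial sum through k=2: 74.9142.
Correction k=3: B_{6}/6! · (f^{(5)}(31) − f^{(5)}(5)) = 1/30240 · (8.38306e-07 − 0.00768000) = -2.53941e-07.
Partial sum through k=3: 74.9142.
Correction k=4: B_{8}/8! · (f^{(7)}(31) − f^{(7)}(5)) = −1/1209600 · (2.61698e-08 − 0.00921600) = 7.61903e-09.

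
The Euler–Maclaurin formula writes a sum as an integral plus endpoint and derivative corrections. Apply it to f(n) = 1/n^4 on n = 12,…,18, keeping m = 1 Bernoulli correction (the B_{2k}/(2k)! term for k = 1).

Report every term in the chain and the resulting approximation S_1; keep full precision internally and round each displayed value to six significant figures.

S_1 ≈ 0.000165784

∫_12^18 1/x^4 dx evaluates to 0.000135745.
Endpoint term: (f(12) + f(18))/2 = (4.82253e-05 + 9.52599e-06)/2 = 2.88756e-05.
Integral + boundary = 0.000164621.
Order-1 term: 1/12 · (-2.11689e-06 − (-1.60751e-05)) = 1.16318e-06.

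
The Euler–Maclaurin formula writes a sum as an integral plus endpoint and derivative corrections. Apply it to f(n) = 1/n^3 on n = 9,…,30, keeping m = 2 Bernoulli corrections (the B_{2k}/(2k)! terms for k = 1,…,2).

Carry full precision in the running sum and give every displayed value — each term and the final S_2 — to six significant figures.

∫_9^30 1/x^3 dx evaluates to 0.00561728.
½[f(9) + f(30)] = ½[0.00137174 + 3.70370e-05] = 0.000704390.
Integral + boundary = 0.00632167.
Order-1 term: 1/12 · (-3.70370e-06 − (-0.000457247)) = 3.77953e-05.
After k=1: 0.00635947.
Order-2 term: −1/720 · (-8.23045e-08 − (-0.000112901)) = -1.56692e-07.

S_2 ≈ 0.00635931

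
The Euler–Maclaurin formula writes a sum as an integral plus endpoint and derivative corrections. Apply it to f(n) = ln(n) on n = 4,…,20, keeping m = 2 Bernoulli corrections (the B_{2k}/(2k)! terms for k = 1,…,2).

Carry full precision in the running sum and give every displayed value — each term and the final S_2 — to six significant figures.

S_2 ≈ 40.5439

Integral: ∫_4^20 ln(x) dx = 38.3695.
Boundary: ½(f(4) + f(20)) = ½(1.38629 + 2.99573) = 2.19101.
Integral + boundary = 40.5605.
Correction k=1: B_{2}/2! · (f^{(1)}(20) − f^{(1)}(4)) = 1/12 · (0.0500000 − 0.250000) = -0.0166667.
Running total after k=1: 40.5438.
Correction k=2: B_{4}/4! · (f^{(3)}(20) − f^{(3)}(4)) = −1/720 · (0.000250000 − 0.0312500) = 4.30556e-05.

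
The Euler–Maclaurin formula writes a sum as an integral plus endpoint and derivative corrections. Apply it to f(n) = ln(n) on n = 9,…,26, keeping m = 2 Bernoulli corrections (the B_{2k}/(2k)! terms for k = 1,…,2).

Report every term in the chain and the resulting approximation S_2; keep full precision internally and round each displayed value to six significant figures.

∫_9^26 ln(x) dx evaluates to 47.9355.
Endpoint term: (f(9) + f(26))/2 = (2.19722 + 3.25810)/2 = 2.72766.
Integral + boundary = 50.6631.
Order-1 term: 1/12 · (0.0384615 − 0.111111) = -0.00605413.
Running total after k=1: 50.6571.
Order-2 term: −1/720 · (0.000113792 − 0.00274348) = 3.65235e-06.

S_2 ≈ 50.6571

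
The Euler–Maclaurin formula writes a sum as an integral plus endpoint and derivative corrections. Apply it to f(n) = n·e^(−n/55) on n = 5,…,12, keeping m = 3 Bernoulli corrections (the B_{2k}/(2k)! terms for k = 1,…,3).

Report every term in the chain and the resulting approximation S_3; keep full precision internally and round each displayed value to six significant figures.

S_3 ≈ 57.6587

The integral term ∫_5^12 x·e^(−x/55) dx = 50.5688.
½[f(5) + f(12)] = ½[4.56550 + 9.64775] = 7.10663.
Running total after boundary: 57.6755.
Order-1 term: 1/12 · (0.628566 − 0.830092) = -0.0167938.
After k=1: 57.6587.
Order-2 term: −1/720 · (0.000739347 − 0.000878113) = 1.92731e-07.
After k=2: 57.6587.
Order-3 term: 1/30240 · (4.20133e-07 − 4.89857e-07) = -2.30566e-12.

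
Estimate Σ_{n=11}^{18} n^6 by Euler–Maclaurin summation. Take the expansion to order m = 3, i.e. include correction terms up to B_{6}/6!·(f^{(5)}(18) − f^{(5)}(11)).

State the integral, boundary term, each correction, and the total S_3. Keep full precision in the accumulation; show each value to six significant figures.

S_3 ≈ 1.03432e+08

The integral term ∫_11^18 x^6 dx = 8.46761e+07.
Endpoint term: (f(11) + f(18))/2 = (1.77156e+06 + 3.40122e+07)/2 = 1.78919e+07.
Integral + boundary = 1.02568e+08.
Order-1 term: 1/12 · (1.13374e+07 − 966306) = 864258.
Partial sum through k=1: 1.03432e+08.
Order-2 term: −1/720 · (699840 − 159720) = -750.167.
Partial sum through k=2: 1.03432e+08.
Order-3 term: 1/30240 · (12960.0 − 7920.00) = 0.166667.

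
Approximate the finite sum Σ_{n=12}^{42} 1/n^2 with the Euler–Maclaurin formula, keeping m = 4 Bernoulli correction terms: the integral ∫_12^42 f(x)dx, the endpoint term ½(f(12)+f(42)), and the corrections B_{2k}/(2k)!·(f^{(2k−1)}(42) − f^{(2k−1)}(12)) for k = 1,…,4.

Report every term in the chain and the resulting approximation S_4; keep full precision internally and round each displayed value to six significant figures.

Integral: ∫_12^42 1/x^2 dx = 0.0595238.
Boundary: ½(f(12) + f(42)) = ½(0.00694444 + 0.000566893) = 0.00375567.
Running total after boundary: 0.0632795.
Order-1 term: 1/12 · (-2.69949e-05 − (-0.00115741)) = 9.42010e-05.
Partial sum through k=1: 0.0633737.
Order-2 term: −1/720 · (-1.83639e-07 − (-9.64506e-05)) = -1.33704e-07.
Partial sum through k=2: 0.0633735.
Order-3 term: 1/30240 · (-3.12311e-09 − (-2.00939e-05)) = 6.64377e-10.
Partial sum through k=3: 0.0633735.
Order-4 term: −1/1209600 · (-9.91464e-11 − (-7.81429e-06)) = -6.46014e-12.

S_4 ≈ 0.0633735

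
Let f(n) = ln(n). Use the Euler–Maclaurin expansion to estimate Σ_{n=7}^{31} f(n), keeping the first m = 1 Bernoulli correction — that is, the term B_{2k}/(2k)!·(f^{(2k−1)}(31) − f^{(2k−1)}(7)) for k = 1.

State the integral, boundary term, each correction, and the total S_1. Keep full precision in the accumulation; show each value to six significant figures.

Integral: ∫_7^31 ln(x) dx = 68.8322.
Boundary: ½(f(7) + f(31)) = ½(1.94591 + 3.43399) = 2.68995.
Integral + boundary = 71.5222.
Correction k=1: B_{2}/2! · (f^{(1)}(31) − f^{(1)}(7)) = 1/12 · (0.0322581 − 0.142857) = -0.00921659.

S_1 ≈ 71.5130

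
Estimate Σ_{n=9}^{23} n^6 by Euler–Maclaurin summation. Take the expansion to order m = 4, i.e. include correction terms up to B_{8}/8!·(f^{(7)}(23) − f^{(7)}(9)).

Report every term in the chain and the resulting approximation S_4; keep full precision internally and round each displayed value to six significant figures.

∫_9^23 x^6 dx evaluates to 4.85720e+08.
Boundary: ½(f(9) + f(23)) = ½(531441 + 1.48036e+08) = 7.42837e+07.
Integral + boundary = 5.60004e+08.
k=1: B_{2}/(2)! × [f^{(1)}(23) − f^{(1)}(9)] = 1/12 × (3.86181e+07 − 354294) = 3.18865e+06.
Running total after k=1: 5.63193e+08.
k=2: B_{4}/(4)! × [f^{(3)}(23) − f^{(3)}(9)] = −1/720 × (1.46004e+06 − 87480.0) = -1906.33.
Running total after k=2: 5.63191e+08.
k=3: B_{6}/(6)! × [f^{(5)}(23) − f^{(5)}(9)] = 1/30240 × (16560.0 − 6480.00) = 0.333333.
Running total after k=3: 5.63191e+08.
k=4: B_{8}/(8)! × [f^{(7)}(23) − f^{(7)}(9)] = −1/1209600 × (0.00000 − 0.00000) = 0.00000.

S_4 ≈ 5.63191e+08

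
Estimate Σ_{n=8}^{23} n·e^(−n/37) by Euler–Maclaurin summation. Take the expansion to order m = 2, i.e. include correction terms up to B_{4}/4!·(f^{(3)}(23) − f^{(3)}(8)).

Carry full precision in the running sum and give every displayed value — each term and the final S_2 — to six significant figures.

∫_8^23 x·e^(−x/37) dx evaluates to 148.958.
Endpoint term: (f(8) + f(23))/2 = (6.44449 + 12.3527)/2 = 9.39858.
Integral + boundary = 158.356.
Correction k=1: B_{2}/2! · (f^{(1)}(23) − f^{(1)}(8)) = 1/12 · (0.203217 − 0.631386) = -0.0356807.
After k=1: 158.321.
Correction k=2: B_{4}/4! · (f^{(3)}(23) − f^{(3)}(8)) = −1/720 · (0.000933062 − 0.00163806) = 9.79167e-07.

S_2 ≈ 158.321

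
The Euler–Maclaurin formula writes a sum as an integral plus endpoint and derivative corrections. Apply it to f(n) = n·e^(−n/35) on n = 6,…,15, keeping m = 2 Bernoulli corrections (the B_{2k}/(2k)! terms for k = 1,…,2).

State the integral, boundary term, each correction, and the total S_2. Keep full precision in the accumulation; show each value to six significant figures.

∫_6^15 x·e^(−x/35) dx evaluates to 68.9124.
Endpoint term: (f(6) + f(15))/2 = (5.05476 + 9.77159)/2 = 7.41317.
Running total after boundary: 76.3256.
Correction k=1: B_{2}/2! · (f^{(1)}(15) − f^{(1)}(6)) = 1/12 · (0.372251 − 0.698039) = -0.0271490.
After k=1: 76.2984.
Correction k=2: B_{4}/4! · (f^{(3)}(15) − f^{(3)}(6)) = −1/720 · (0.00136745 − 0.00194527) = 8.02529e-07.

S_2 ≈ 76.2984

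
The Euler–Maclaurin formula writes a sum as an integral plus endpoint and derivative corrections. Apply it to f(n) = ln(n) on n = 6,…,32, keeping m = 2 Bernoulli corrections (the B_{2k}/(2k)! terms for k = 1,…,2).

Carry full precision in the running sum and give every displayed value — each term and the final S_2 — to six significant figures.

Integral: ∫_6^32 ln(x) dx = 74.1530.
½[f(6) + f(32)] = ½[1.79176 + 3.46574] = 2.62875.
Integral + boundary = 76.7817.
Order-1 term: 1/12 · (0.0312500 − 0.166667) = -0.0112847.
Running total after k=1: 76.7705.
Order-2 term: −1/720 · (6.10352e-05 − 0.00925926) = 1.27753e-05.

S_2 ≈ 76.7705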